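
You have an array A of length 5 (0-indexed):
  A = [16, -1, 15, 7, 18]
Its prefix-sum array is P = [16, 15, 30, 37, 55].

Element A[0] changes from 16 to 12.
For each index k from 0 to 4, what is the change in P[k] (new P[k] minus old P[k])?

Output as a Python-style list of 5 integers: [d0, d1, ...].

Answer: [-4, -4, -4, -4, -4]

Derivation:
Element change: A[0] 16 -> 12, delta = -4
For k < 0: P[k] unchanged, delta_P[k] = 0
For k >= 0: P[k] shifts by exactly -4
Delta array: [-4, -4, -4, -4, -4]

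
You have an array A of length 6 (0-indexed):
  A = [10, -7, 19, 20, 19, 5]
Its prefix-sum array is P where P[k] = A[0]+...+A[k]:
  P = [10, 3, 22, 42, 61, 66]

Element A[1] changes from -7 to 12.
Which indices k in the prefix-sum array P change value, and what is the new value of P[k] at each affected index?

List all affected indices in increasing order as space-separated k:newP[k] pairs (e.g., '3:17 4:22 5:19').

Answer: 1:22 2:41 3:61 4:80 5:85

Derivation:
P[k] = A[0] + ... + A[k]
P[k] includes A[1] iff k >= 1
Affected indices: 1, 2, ..., 5; delta = 19
  P[1]: 3 + 19 = 22
  P[2]: 22 + 19 = 41
  P[3]: 42 + 19 = 61
  P[4]: 61 + 19 = 80
  P[5]: 66 + 19 = 85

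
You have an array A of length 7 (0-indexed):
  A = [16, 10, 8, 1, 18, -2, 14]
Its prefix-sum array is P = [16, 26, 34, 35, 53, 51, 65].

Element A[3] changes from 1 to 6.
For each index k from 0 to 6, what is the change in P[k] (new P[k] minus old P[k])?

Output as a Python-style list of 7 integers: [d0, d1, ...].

Element change: A[3] 1 -> 6, delta = 5
For k < 3: P[k] unchanged, delta_P[k] = 0
For k >= 3: P[k] shifts by exactly 5
Delta array: [0, 0, 0, 5, 5, 5, 5]

Answer: [0, 0, 0, 5, 5, 5, 5]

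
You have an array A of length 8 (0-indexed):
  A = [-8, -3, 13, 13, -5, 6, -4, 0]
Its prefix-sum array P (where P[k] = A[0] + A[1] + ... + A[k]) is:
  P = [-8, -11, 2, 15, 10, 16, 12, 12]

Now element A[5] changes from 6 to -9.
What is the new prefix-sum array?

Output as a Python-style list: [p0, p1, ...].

Answer: [-8, -11, 2, 15, 10, 1, -3, -3]

Derivation:
Change: A[5] 6 -> -9, delta = -15
P[k] for k < 5: unchanged (A[5] not included)
P[k] for k >= 5: shift by delta = -15
  P[0] = -8 + 0 = -8
  P[1] = -11 + 0 = -11
  P[2] = 2 + 0 = 2
  P[3] = 15 + 0 = 15
  P[4] = 10 + 0 = 10
  P[5] = 16 + -15 = 1
  P[6] = 12 + -15 = -3
  P[7] = 12 + -15 = -3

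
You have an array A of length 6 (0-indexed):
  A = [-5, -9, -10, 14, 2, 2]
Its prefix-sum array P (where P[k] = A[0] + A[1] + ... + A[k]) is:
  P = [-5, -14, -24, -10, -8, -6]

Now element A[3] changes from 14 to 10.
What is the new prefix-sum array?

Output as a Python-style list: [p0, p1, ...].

Change: A[3] 14 -> 10, delta = -4
P[k] for k < 3: unchanged (A[3] not included)
P[k] for k >= 3: shift by delta = -4
  P[0] = -5 + 0 = -5
  P[1] = -14 + 0 = -14
  P[2] = -24 + 0 = -24
  P[3] = -10 + -4 = -14
  P[4] = -8 + -4 = -12
  P[5] = -6 + -4 = -10

Answer: [-5, -14, -24, -14, -12, -10]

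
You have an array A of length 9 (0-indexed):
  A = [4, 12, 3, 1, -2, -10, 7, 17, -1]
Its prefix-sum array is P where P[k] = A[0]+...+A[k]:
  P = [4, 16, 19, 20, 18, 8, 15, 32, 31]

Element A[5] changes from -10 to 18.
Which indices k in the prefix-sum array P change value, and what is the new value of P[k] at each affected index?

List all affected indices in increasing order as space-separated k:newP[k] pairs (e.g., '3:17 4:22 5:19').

P[k] = A[0] + ... + A[k]
P[k] includes A[5] iff k >= 5
Affected indices: 5, 6, ..., 8; delta = 28
  P[5]: 8 + 28 = 36
  P[6]: 15 + 28 = 43
  P[7]: 32 + 28 = 60
  P[8]: 31 + 28 = 59

Answer: 5:36 6:43 7:60 8:59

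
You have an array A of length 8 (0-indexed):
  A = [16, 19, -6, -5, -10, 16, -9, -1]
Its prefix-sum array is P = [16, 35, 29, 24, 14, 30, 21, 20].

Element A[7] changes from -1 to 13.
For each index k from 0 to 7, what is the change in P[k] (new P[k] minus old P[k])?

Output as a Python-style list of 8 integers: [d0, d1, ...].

Element change: A[7] -1 -> 13, delta = 14
For k < 7: P[k] unchanged, delta_P[k] = 0
For k >= 7: P[k] shifts by exactly 14
Delta array: [0, 0, 0, 0, 0, 0, 0, 14]

Answer: [0, 0, 0, 0, 0, 0, 0, 14]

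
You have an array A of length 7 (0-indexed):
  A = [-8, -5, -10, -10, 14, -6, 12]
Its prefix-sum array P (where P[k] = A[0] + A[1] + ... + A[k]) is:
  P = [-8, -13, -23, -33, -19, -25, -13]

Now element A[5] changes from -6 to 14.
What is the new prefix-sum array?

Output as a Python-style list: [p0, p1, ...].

Change: A[5] -6 -> 14, delta = 20
P[k] for k < 5: unchanged (A[5] not included)
P[k] for k >= 5: shift by delta = 20
  P[0] = -8 + 0 = -8
  P[1] = -13 + 0 = -13
  P[2] = -23 + 0 = -23
  P[3] = -33 + 0 = -33
  P[4] = -19 + 0 = -19
  P[5] = -25 + 20 = -5
  P[6] = -13 + 20 = 7

Answer: [-8, -13, -23, -33, -19, -5, 7]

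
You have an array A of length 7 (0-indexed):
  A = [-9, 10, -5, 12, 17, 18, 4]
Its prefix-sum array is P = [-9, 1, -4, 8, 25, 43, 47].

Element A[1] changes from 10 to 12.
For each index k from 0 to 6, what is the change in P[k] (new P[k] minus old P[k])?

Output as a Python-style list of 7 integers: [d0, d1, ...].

Answer: [0, 2, 2, 2, 2, 2, 2]

Derivation:
Element change: A[1] 10 -> 12, delta = 2
For k < 1: P[k] unchanged, delta_P[k] = 0
For k >= 1: P[k] shifts by exactly 2
Delta array: [0, 2, 2, 2, 2, 2, 2]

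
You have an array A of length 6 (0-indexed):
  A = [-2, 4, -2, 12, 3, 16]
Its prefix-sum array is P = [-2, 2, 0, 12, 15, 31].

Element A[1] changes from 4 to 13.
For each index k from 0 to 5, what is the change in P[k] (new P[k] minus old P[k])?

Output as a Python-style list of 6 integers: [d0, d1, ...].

Element change: A[1] 4 -> 13, delta = 9
For k < 1: P[k] unchanged, delta_P[k] = 0
For k >= 1: P[k] shifts by exactly 9
Delta array: [0, 9, 9, 9, 9, 9]

Answer: [0, 9, 9, 9, 9, 9]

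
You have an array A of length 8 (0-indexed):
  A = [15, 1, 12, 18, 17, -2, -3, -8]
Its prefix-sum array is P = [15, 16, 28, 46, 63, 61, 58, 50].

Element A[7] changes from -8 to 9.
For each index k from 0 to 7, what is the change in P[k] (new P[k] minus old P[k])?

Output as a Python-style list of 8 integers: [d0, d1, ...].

Answer: [0, 0, 0, 0, 0, 0, 0, 17]

Derivation:
Element change: A[7] -8 -> 9, delta = 17
For k < 7: P[k] unchanged, delta_P[k] = 0
For k >= 7: P[k] shifts by exactly 17
Delta array: [0, 0, 0, 0, 0, 0, 0, 17]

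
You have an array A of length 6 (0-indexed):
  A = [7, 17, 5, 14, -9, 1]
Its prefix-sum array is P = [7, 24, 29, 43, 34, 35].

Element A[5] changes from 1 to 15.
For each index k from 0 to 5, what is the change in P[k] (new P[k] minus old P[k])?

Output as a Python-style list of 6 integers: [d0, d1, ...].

Element change: A[5] 1 -> 15, delta = 14
For k < 5: P[k] unchanged, delta_P[k] = 0
For k >= 5: P[k] shifts by exactly 14
Delta array: [0, 0, 0, 0, 0, 14]

Answer: [0, 0, 0, 0, 0, 14]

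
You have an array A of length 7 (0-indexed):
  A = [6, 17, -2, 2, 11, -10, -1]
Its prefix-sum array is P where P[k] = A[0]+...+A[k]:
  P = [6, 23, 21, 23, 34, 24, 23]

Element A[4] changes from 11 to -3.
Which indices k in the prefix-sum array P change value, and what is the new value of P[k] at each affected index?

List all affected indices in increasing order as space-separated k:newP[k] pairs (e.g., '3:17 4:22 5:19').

P[k] = A[0] + ... + A[k]
P[k] includes A[4] iff k >= 4
Affected indices: 4, 5, ..., 6; delta = -14
  P[4]: 34 + -14 = 20
  P[5]: 24 + -14 = 10
  P[6]: 23 + -14 = 9

Answer: 4:20 5:10 6:9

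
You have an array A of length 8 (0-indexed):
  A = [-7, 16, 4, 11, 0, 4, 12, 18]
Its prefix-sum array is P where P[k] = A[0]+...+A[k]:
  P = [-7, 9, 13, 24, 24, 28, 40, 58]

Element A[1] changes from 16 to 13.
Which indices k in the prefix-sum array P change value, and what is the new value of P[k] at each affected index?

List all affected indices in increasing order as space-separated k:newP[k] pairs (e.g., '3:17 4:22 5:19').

P[k] = A[0] + ... + A[k]
P[k] includes A[1] iff k >= 1
Affected indices: 1, 2, ..., 7; delta = -3
  P[1]: 9 + -3 = 6
  P[2]: 13 + -3 = 10
  P[3]: 24 + -3 = 21
  P[4]: 24 + -3 = 21
  P[5]: 28 + -3 = 25
  P[6]: 40 + -3 = 37
  P[7]: 58 + -3 = 55

Answer: 1:6 2:10 3:21 4:21 5:25 6:37 7:55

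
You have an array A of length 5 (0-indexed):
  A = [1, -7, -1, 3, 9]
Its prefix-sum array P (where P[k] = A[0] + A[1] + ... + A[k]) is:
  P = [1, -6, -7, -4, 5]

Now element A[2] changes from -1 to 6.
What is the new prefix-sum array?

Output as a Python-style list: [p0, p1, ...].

Answer: [1, -6, 0, 3, 12]

Derivation:
Change: A[2] -1 -> 6, delta = 7
P[k] for k < 2: unchanged (A[2] not included)
P[k] for k >= 2: shift by delta = 7
  P[0] = 1 + 0 = 1
  P[1] = -6 + 0 = -6
  P[2] = -7 + 7 = 0
  P[3] = -4 + 7 = 3
  P[4] = 5 + 7 = 12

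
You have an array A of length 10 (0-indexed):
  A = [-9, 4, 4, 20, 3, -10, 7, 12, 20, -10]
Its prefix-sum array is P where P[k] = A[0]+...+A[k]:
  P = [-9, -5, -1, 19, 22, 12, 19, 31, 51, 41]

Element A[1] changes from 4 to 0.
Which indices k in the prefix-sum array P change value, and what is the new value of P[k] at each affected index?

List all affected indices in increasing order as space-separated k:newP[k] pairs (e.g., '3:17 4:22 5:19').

P[k] = A[0] + ... + A[k]
P[k] includes A[1] iff k >= 1
Affected indices: 1, 2, ..., 9; delta = -4
  P[1]: -5 + -4 = -9
  P[2]: -1 + -4 = -5
  P[3]: 19 + -4 = 15
  P[4]: 22 + -4 = 18
  P[5]: 12 + -4 = 8
  P[6]: 19 + -4 = 15
  P[7]: 31 + -4 = 27
  P[8]: 51 + -4 = 47
  P[9]: 41 + -4 = 37

Answer: 1:-9 2:-5 3:15 4:18 5:8 6:15 7:27 8:47 9:37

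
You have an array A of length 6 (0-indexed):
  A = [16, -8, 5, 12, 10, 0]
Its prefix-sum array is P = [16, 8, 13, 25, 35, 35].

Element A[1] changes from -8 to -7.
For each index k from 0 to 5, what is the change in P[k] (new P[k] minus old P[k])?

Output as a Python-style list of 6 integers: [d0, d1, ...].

Element change: A[1] -8 -> -7, delta = 1
For k < 1: P[k] unchanged, delta_P[k] = 0
For k >= 1: P[k] shifts by exactly 1
Delta array: [0, 1, 1, 1, 1, 1]

Answer: [0, 1, 1, 1, 1, 1]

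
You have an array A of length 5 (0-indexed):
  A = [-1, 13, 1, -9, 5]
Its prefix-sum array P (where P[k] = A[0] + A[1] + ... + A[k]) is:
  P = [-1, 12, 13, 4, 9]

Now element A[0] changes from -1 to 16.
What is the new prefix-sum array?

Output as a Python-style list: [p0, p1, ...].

Answer: [16, 29, 30, 21, 26]

Derivation:
Change: A[0] -1 -> 16, delta = 17
P[k] for k < 0: unchanged (A[0] not included)
P[k] for k >= 0: shift by delta = 17
  P[0] = -1 + 17 = 16
  P[1] = 12 + 17 = 29
  P[2] = 13 + 17 = 30
  P[3] = 4 + 17 = 21
  P[4] = 9 + 17 = 26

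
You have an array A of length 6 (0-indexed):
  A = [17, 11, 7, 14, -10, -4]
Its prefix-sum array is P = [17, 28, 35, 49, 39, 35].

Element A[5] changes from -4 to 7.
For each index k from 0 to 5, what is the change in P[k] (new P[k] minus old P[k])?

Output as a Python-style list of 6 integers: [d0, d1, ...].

Element change: A[5] -4 -> 7, delta = 11
For k < 5: P[k] unchanged, delta_P[k] = 0
For k >= 5: P[k] shifts by exactly 11
Delta array: [0, 0, 0, 0, 0, 11]

Answer: [0, 0, 0, 0, 0, 11]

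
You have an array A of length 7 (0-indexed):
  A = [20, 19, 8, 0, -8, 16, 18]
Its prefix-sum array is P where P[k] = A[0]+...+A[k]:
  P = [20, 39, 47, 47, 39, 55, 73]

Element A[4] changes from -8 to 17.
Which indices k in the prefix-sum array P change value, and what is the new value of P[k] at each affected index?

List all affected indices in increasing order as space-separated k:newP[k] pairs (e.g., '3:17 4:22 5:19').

P[k] = A[0] + ... + A[k]
P[k] includes A[4] iff k >= 4
Affected indices: 4, 5, ..., 6; delta = 25
  P[4]: 39 + 25 = 64
  P[5]: 55 + 25 = 80
  P[6]: 73 + 25 = 98

Answer: 4:64 5:80 6:98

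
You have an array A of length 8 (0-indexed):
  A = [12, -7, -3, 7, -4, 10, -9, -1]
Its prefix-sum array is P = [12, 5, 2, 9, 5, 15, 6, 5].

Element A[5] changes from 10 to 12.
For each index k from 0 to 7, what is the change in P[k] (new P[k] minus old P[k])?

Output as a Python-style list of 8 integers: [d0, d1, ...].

Element change: A[5] 10 -> 12, delta = 2
For k < 5: P[k] unchanged, delta_P[k] = 0
For k >= 5: P[k] shifts by exactly 2
Delta array: [0, 0, 0, 0, 0, 2, 2, 2]

Answer: [0, 0, 0, 0, 0, 2, 2, 2]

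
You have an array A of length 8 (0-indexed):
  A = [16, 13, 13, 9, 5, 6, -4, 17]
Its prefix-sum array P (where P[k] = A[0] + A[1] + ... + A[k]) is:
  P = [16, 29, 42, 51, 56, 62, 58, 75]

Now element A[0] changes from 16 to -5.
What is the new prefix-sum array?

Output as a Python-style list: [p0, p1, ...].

Answer: [-5, 8, 21, 30, 35, 41, 37, 54]

Derivation:
Change: A[0] 16 -> -5, delta = -21
P[k] for k < 0: unchanged (A[0] not included)
P[k] for k >= 0: shift by delta = -21
  P[0] = 16 + -21 = -5
  P[1] = 29 + -21 = 8
  P[2] = 42 + -21 = 21
  P[3] = 51 + -21 = 30
  P[4] = 56 + -21 = 35
  P[5] = 62 + -21 = 41
  P[6] = 58 + -21 = 37
  P[7] = 75 + -21 = 54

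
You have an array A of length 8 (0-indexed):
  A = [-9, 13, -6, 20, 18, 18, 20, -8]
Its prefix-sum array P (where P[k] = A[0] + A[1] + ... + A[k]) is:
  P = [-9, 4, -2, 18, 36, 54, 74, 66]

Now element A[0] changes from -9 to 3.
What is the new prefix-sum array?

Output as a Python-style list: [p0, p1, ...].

Answer: [3, 16, 10, 30, 48, 66, 86, 78]

Derivation:
Change: A[0] -9 -> 3, delta = 12
P[k] for k < 0: unchanged (A[0] not included)
P[k] for k >= 0: shift by delta = 12
  P[0] = -9 + 12 = 3
  P[1] = 4 + 12 = 16
  P[2] = -2 + 12 = 10
  P[3] = 18 + 12 = 30
  P[4] = 36 + 12 = 48
  P[5] = 54 + 12 = 66
  P[6] = 74 + 12 = 86
  P[7] = 66 + 12 = 78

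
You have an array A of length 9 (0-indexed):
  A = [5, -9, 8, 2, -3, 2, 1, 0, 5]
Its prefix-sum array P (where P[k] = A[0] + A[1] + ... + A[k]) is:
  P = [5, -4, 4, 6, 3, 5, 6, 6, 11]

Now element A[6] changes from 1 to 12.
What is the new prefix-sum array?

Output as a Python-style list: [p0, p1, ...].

Answer: [5, -4, 4, 6, 3, 5, 17, 17, 22]

Derivation:
Change: A[6] 1 -> 12, delta = 11
P[k] for k < 6: unchanged (A[6] not included)
P[k] for k >= 6: shift by delta = 11
  P[0] = 5 + 0 = 5
  P[1] = -4 + 0 = -4
  P[2] = 4 + 0 = 4
  P[3] = 6 + 0 = 6
  P[4] = 3 + 0 = 3
  P[5] = 5 + 0 = 5
  P[6] = 6 + 11 = 17
  P[7] = 6 + 11 = 17
  P[8] = 11 + 11 = 22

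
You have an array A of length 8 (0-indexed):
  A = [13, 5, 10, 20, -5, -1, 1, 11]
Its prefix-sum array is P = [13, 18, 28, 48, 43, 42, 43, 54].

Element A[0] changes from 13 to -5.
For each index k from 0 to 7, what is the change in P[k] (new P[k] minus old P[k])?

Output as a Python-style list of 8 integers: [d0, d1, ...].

Answer: [-18, -18, -18, -18, -18, -18, -18, -18]

Derivation:
Element change: A[0] 13 -> -5, delta = -18
For k < 0: P[k] unchanged, delta_P[k] = 0
For k >= 0: P[k] shifts by exactly -18
Delta array: [-18, -18, -18, -18, -18, -18, -18, -18]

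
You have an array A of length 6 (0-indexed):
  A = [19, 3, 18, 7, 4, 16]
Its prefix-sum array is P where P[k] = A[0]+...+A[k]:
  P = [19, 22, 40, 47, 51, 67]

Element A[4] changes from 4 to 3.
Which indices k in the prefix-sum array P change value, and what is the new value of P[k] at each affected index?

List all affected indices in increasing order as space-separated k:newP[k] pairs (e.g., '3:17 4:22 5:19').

Answer: 4:50 5:66

Derivation:
P[k] = A[0] + ... + A[k]
P[k] includes A[4] iff k >= 4
Affected indices: 4, 5, ..., 5; delta = -1
  P[4]: 51 + -1 = 50
  P[5]: 67 + -1 = 66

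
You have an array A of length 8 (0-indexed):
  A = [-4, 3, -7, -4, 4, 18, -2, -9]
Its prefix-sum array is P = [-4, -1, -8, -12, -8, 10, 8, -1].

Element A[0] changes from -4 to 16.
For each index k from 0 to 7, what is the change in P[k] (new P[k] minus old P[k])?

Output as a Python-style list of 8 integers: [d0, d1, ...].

Answer: [20, 20, 20, 20, 20, 20, 20, 20]

Derivation:
Element change: A[0] -4 -> 16, delta = 20
For k < 0: P[k] unchanged, delta_P[k] = 0
For k >= 0: P[k] shifts by exactly 20
Delta array: [20, 20, 20, 20, 20, 20, 20, 20]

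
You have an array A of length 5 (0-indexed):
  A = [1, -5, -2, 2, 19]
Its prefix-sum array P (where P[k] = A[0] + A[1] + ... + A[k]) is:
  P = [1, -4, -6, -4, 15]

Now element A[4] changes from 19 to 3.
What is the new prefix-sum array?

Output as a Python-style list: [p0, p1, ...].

Change: A[4] 19 -> 3, delta = -16
P[k] for k < 4: unchanged (A[4] not included)
P[k] for k >= 4: shift by delta = -16
  P[0] = 1 + 0 = 1
  P[1] = -4 + 0 = -4
  P[2] = -6 + 0 = -6
  P[3] = -4 + 0 = -4
  P[4] = 15 + -16 = -1

Answer: [1, -4, -6, -4, -1]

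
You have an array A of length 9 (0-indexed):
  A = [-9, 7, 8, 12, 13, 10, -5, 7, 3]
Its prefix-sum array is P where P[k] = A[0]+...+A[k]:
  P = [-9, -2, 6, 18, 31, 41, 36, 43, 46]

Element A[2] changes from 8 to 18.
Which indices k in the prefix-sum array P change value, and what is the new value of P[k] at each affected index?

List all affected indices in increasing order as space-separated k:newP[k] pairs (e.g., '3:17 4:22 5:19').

P[k] = A[0] + ... + A[k]
P[k] includes A[2] iff k >= 2
Affected indices: 2, 3, ..., 8; delta = 10
  P[2]: 6 + 10 = 16
  P[3]: 18 + 10 = 28
  P[4]: 31 + 10 = 41
  P[5]: 41 + 10 = 51
  P[6]: 36 + 10 = 46
  P[7]: 43 + 10 = 53
  P[8]: 46 + 10 = 56

Answer: 2:16 3:28 4:41 5:51 6:46 7:53 8:56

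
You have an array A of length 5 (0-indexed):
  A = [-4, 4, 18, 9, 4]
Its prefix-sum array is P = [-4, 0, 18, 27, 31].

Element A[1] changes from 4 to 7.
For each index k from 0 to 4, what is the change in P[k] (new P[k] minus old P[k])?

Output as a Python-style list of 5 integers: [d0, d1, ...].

Answer: [0, 3, 3, 3, 3]

Derivation:
Element change: A[1] 4 -> 7, delta = 3
For k < 1: P[k] unchanged, delta_P[k] = 0
For k >= 1: P[k] shifts by exactly 3
Delta array: [0, 3, 3, 3, 3]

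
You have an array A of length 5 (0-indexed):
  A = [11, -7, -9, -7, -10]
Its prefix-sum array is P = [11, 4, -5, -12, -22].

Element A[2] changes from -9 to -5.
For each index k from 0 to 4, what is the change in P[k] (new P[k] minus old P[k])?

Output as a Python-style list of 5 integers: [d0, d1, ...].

Answer: [0, 0, 4, 4, 4]

Derivation:
Element change: A[2] -9 -> -5, delta = 4
For k < 2: P[k] unchanged, delta_P[k] = 0
For k >= 2: P[k] shifts by exactly 4
Delta array: [0, 0, 4, 4, 4]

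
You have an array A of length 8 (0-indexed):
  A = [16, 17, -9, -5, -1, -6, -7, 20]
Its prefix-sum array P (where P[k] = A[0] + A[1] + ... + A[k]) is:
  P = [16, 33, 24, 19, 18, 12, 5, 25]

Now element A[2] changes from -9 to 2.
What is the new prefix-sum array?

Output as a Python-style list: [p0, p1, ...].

Change: A[2] -9 -> 2, delta = 11
P[k] for k < 2: unchanged (A[2] not included)
P[k] for k >= 2: shift by delta = 11
  P[0] = 16 + 0 = 16
  P[1] = 33 + 0 = 33
  P[2] = 24 + 11 = 35
  P[3] = 19 + 11 = 30
  P[4] = 18 + 11 = 29
  P[5] = 12 + 11 = 23
  P[6] = 5 + 11 = 16
  P[7] = 25 + 11 = 36

Answer: [16, 33, 35, 30, 29, 23, 16, 36]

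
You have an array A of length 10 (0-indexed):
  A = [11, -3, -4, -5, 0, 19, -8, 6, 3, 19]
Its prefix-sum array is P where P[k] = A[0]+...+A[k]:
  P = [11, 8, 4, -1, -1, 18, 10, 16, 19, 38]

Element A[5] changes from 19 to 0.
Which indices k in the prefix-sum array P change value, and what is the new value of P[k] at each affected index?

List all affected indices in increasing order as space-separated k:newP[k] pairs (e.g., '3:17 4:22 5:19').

Answer: 5:-1 6:-9 7:-3 8:0 9:19

Derivation:
P[k] = A[0] + ... + A[k]
P[k] includes A[5] iff k >= 5
Affected indices: 5, 6, ..., 9; delta = -19
  P[5]: 18 + -19 = -1
  P[6]: 10 + -19 = -9
  P[7]: 16 + -19 = -3
  P[8]: 19 + -19 = 0
  P[9]: 38 + -19 = 19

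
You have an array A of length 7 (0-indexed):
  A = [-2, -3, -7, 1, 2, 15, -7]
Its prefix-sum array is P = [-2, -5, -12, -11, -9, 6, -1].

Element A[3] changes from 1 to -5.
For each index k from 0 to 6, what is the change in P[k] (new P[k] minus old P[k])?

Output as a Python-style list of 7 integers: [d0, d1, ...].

Element change: A[3] 1 -> -5, delta = -6
For k < 3: P[k] unchanged, delta_P[k] = 0
For k >= 3: P[k] shifts by exactly -6
Delta array: [0, 0, 0, -6, -6, -6, -6]

Answer: [0, 0, 0, -6, -6, -6, -6]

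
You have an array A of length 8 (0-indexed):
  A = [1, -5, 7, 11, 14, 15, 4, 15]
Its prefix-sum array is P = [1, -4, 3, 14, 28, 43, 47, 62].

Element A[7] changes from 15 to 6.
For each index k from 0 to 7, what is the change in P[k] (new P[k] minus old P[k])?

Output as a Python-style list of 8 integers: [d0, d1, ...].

Element change: A[7] 15 -> 6, delta = -9
For k < 7: P[k] unchanged, delta_P[k] = 0
For k >= 7: P[k] shifts by exactly -9
Delta array: [0, 0, 0, 0, 0, 0, 0, -9]

Answer: [0, 0, 0, 0, 0, 0, 0, -9]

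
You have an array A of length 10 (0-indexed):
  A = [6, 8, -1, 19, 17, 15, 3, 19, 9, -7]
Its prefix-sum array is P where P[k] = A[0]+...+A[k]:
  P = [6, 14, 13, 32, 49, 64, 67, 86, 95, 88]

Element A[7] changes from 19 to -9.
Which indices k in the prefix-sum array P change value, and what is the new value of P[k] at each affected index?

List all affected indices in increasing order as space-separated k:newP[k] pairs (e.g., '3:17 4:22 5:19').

P[k] = A[0] + ... + A[k]
P[k] includes A[7] iff k >= 7
Affected indices: 7, 8, ..., 9; delta = -28
  P[7]: 86 + -28 = 58
  P[8]: 95 + -28 = 67
  P[9]: 88 + -28 = 60

Answer: 7:58 8:67 9:60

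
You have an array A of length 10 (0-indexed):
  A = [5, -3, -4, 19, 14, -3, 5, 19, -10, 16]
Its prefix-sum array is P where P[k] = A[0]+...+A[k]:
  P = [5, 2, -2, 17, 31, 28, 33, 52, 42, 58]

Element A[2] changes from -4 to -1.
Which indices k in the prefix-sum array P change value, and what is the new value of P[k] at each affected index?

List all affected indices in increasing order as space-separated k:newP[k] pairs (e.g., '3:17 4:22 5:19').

P[k] = A[0] + ... + A[k]
P[k] includes A[2] iff k >= 2
Affected indices: 2, 3, ..., 9; delta = 3
  P[2]: -2 + 3 = 1
  P[3]: 17 + 3 = 20
  P[4]: 31 + 3 = 34
  P[5]: 28 + 3 = 31
  P[6]: 33 + 3 = 36
  P[7]: 52 + 3 = 55
  P[8]: 42 + 3 = 45
  P[9]: 58 + 3 = 61

Answer: 2:1 3:20 4:34 5:31 6:36 7:55 8:45 9:61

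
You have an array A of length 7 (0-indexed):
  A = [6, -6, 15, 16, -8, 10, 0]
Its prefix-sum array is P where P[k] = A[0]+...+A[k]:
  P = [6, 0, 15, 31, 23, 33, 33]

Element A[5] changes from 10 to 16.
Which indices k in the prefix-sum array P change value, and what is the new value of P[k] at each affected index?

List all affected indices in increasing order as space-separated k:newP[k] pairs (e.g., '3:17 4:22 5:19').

P[k] = A[0] + ... + A[k]
P[k] includes A[5] iff k >= 5
Affected indices: 5, 6, ..., 6; delta = 6
  P[5]: 33 + 6 = 39
  P[6]: 33 + 6 = 39

Answer: 5:39 6:39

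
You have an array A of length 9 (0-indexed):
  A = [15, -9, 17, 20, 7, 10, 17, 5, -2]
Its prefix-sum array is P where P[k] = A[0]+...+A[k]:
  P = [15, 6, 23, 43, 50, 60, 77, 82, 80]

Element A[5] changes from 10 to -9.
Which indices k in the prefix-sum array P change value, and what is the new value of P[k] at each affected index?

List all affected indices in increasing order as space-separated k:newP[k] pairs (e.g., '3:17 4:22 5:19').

P[k] = A[0] + ... + A[k]
P[k] includes A[5] iff k >= 5
Affected indices: 5, 6, ..., 8; delta = -19
  P[5]: 60 + -19 = 41
  P[6]: 77 + -19 = 58
  P[7]: 82 + -19 = 63
  P[8]: 80 + -19 = 61

Answer: 5:41 6:58 7:63 8:61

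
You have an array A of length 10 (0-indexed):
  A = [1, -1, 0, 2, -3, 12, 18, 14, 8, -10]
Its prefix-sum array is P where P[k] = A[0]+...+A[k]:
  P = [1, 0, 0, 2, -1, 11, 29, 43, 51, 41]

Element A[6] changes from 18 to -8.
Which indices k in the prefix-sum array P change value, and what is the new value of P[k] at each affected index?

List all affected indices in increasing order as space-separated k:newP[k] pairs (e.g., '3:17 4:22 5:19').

Answer: 6:3 7:17 8:25 9:15

Derivation:
P[k] = A[0] + ... + A[k]
P[k] includes A[6] iff k >= 6
Affected indices: 6, 7, ..., 9; delta = -26
  P[6]: 29 + -26 = 3
  P[7]: 43 + -26 = 17
  P[8]: 51 + -26 = 25
  P[9]: 41 + -26 = 15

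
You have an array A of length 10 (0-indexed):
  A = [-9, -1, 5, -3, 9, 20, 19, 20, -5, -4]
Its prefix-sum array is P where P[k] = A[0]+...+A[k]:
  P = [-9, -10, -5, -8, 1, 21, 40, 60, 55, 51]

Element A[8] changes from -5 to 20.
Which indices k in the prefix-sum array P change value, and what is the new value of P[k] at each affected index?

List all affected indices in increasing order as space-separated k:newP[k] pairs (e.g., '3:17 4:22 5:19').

Answer: 8:80 9:76

Derivation:
P[k] = A[0] + ... + A[k]
P[k] includes A[8] iff k >= 8
Affected indices: 8, 9, ..., 9; delta = 25
  P[8]: 55 + 25 = 80
  P[9]: 51 + 25 = 76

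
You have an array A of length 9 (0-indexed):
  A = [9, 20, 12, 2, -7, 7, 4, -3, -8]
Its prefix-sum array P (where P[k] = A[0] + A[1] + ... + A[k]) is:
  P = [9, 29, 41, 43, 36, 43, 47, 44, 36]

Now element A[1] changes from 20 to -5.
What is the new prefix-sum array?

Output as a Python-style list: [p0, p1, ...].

Answer: [9, 4, 16, 18, 11, 18, 22, 19, 11]

Derivation:
Change: A[1] 20 -> -5, delta = -25
P[k] for k < 1: unchanged (A[1] not included)
P[k] for k >= 1: shift by delta = -25
  P[0] = 9 + 0 = 9
  P[1] = 29 + -25 = 4
  P[2] = 41 + -25 = 16
  P[3] = 43 + -25 = 18
  P[4] = 36 + -25 = 11
  P[5] = 43 + -25 = 18
  P[6] = 47 + -25 = 22
  P[7] = 44 + -25 = 19
  P[8] = 36 + -25 = 11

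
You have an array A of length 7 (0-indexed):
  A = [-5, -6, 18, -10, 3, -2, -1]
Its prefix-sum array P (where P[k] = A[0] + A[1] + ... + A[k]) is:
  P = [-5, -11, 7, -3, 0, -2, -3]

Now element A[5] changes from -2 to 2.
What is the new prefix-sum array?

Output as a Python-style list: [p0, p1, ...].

Answer: [-5, -11, 7, -3, 0, 2, 1]

Derivation:
Change: A[5] -2 -> 2, delta = 4
P[k] for k < 5: unchanged (A[5] not included)
P[k] for k >= 5: shift by delta = 4
  P[0] = -5 + 0 = -5
  P[1] = -11 + 0 = -11
  P[2] = 7 + 0 = 7
  P[3] = -3 + 0 = -3
  P[4] = 0 + 0 = 0
  P[5] = -2 + 4 = 2
  P[6] = -3 + 4 = 1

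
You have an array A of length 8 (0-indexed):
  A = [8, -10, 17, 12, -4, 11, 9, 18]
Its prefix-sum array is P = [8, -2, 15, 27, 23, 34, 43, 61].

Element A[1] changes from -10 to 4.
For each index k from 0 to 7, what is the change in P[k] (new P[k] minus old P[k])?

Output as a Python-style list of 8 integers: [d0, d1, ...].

Element change: A[1] -10 -> 4, delta = 14
For k < 1: P[k] unchanged, delta_P[k] = 0
For k >= 1: P[k] shifts by exactly 14
Delta array: [0, 14, 14, 14, 14, 14, 14, 14]

Answer: [0, 14, 14, 14, 14, 14, 14, 14]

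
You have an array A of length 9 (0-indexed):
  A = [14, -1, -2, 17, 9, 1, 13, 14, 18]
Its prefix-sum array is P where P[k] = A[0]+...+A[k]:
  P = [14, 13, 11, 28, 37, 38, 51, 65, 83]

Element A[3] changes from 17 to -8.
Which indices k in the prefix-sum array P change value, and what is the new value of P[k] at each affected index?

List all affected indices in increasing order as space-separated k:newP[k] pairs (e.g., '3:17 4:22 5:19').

P[k] = A[0] + ... + A[k]
P[k] includes A[3] iff k >= 3
Affected indices: 3, 4, ..., 8; delta = -25
  P[3]: 28 + -25 = 3
  P[4]: 37 + -25 = 12
  P[5]: 38 + -25 = 13
  P[6]: 51 + -25 = 26
  P[7]: 65 + -25 = 40
  P[8]: 83 + -25 = 58

Answer: 3:3 4:12 5:13 6:26 7:40 8:58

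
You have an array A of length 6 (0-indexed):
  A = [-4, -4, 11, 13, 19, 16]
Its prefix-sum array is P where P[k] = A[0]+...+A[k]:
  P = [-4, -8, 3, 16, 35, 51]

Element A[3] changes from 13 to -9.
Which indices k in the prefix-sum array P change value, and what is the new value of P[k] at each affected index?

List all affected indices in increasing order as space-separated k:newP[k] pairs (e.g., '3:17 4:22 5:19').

Answer: 3:-6 4:13 5:29

Derivation:
P[k] = A[0] + ... + A[k]
P[k] includes A[3] iff k >= 3
Affected indices: 3, 4, ..., 5; delta = -22
  P[3]: 16 + -22 = -6
  P[4]: 35 + -22 = 13
  P[5]: 51 + -22 = 29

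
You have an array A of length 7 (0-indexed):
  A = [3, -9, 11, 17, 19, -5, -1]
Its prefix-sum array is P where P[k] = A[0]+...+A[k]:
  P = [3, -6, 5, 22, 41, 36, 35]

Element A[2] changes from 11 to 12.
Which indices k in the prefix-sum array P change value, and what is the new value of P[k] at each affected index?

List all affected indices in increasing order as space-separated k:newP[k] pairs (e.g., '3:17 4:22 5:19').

Answer: 2:6 3:23 4:42 5:37 6:36

Derivation:
P[k] = A[0] + ... + A[k]
P[k] includes A[2] iff k >= 2
Affected indices: 2, 3, ..., 6; delta = 1
  P[2]: 5 + 1 = 6
  P[3]: 22 + 1 = 23
  P[4]: 41 + 1 = 42
  P[5]: 36 + 1 = 37
  P[6]: 35 + 1 = 36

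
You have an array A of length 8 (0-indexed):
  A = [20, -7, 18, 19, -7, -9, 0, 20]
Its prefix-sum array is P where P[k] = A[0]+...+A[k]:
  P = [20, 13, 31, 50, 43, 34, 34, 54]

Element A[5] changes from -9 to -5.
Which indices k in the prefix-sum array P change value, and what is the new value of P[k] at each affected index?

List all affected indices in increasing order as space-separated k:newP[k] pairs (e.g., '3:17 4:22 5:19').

Answer: 5:38 6:38 7:58

Derivation:
P[k] = A[0] + ... + A[k]
P[k] includes A[5] iff k >= 5
Affected indices: 5, 6, ..., 7; delta = 4
  P[5]: 34 + 4 = 38
  P[6]: 34 + 4 = 38
  P[7]: 54 + 4 = 58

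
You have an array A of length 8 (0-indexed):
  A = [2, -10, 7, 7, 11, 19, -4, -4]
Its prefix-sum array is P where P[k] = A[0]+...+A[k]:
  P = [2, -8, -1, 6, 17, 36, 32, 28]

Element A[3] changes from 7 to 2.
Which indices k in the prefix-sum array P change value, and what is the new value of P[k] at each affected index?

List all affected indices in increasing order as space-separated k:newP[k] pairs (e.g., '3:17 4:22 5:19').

Answer: 3:1 4:12 5:31 6:27 7:23

Derivation:
P[k] = A[0] + ... + A[k]
P[k] includes A[3] iff k >= 3
Affected indices: 3, 4, ..., 7; delta = -5
  P[3]: 6 + -5 = 1
  P[4]: 17 + -5 = 12
  P[5]: 36 + -5 = 31
  P[6]: 32 + -5 = 27
  P[7]: 28 + -5 = 23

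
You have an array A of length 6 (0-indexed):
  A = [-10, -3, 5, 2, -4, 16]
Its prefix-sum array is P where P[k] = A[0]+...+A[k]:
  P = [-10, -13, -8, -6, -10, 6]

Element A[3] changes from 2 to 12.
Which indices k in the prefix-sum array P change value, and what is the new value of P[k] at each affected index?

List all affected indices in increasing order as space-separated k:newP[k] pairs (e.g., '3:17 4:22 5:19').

Answer: 3:4 4:0 5:16

Derivation:
P[k] = A[0] + ... + A[k]
P[k] includes A[3] iff k >= 3
Affected indices: 3, 4, ..., 5; delta = 10
  P[3]: -6 + 10 = 4
  P[4]: -10 + 10 = 0
  P[5]: 6 + 10 = 16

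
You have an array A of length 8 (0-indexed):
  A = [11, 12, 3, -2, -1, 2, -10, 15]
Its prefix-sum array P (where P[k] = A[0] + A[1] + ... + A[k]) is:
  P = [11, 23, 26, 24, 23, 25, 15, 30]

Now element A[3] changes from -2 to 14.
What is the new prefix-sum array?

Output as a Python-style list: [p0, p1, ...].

Change: A[3] -2 -> 14, delta = 16
P[k] for k < 3: unchanged (A[3] not included)
P[k] for k >= 3: shift by delta = 16
  P[0] = 11 + 0 = 11
  P[1] = 23 + 0 = 23
  P[2] = 26 + 0 = 26
  P[3] = 24 + 16 = 40
  P[4] = 23 + 16 = 39
  P[5] = 25 + 16 = 41
  P[6] = 15 + 16 = 31
  P[7] = 30 + 16 = 46

Answer: [11, 23, 26, 40, 39, 41, 31, 46]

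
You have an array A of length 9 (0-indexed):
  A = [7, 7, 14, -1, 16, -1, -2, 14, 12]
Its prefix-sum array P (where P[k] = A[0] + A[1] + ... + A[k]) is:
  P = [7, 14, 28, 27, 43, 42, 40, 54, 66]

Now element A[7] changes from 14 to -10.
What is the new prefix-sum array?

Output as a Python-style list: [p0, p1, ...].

Answer: [7, 14, 28, 27, 43, 42, 40, 30, 42]

Derivation:
Change: A[7] 14 -> -10, delta = -24
P[k] for k < 7: unchanged (A[7] not included)
P[k] for k >= 7: shift by delta = -24
  P[0] = 7 + 0 = 7
  P[1] = 14 + 0 = 14
  P[2] = 28 + 0 = 28
  P[3] = 27 + 0 = 27
  P[4] = 43 + 0 = 43
  P[5] = 42 + 0 = 42
  P[6] = 40 + 0 = 40
  P[7] = 54 + -24 = 30
  P[8] = 66 + -24 = 42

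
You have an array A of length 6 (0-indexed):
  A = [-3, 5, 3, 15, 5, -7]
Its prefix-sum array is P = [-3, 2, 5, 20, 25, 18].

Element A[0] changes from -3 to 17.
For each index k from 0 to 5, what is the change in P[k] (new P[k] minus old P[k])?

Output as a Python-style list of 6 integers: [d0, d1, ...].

Answer: [20, 20, 20, 20, 20, 20]

Derivation:
Element change: A[0] -3 -> 17, delta = 20
For k < 0: P[k] unchanged, delta_P[k] = 0
For k >= 0: P[k] shifts by exactly 20
Delta array: [20, 20, 20, 20, 20, 20]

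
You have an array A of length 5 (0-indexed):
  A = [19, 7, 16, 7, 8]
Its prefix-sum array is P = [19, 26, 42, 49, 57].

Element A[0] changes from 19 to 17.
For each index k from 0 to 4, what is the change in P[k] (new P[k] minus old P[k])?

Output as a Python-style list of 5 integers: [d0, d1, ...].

Answer: [-2, -2, -2, -2, -2]

Derivation:
Element change: A[0] 19 -> 17, delta = -2
For k < 0: P[k] unchanged, delta_P[k] = 0
For k >= 0: P[k] shifts by exactly -2
Delta array: [-2, -2, -2, -2, -2]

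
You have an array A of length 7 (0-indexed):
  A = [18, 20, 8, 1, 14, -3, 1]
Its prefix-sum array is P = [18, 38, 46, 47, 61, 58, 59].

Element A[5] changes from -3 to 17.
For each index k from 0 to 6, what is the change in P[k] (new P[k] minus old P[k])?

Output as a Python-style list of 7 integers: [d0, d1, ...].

Answer: [0, 0, 0, 0, 0, 20, 20]

Derivation:
Element change: A[5] -3 -> 17, delta = 20
For k < 5: P[k] unchanged, delta_P[k] = 0
For k >= 5: P[k] shifts by exactly 20
Delta array: [0, 0, 0, 0, 0, 20, 20]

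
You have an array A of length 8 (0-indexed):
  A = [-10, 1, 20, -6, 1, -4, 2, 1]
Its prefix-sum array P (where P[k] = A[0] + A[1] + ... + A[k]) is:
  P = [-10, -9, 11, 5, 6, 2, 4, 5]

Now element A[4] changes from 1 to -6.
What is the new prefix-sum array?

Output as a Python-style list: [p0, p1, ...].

Answer: [-10, -9, 11, 5, -1, -5, -3, -2]

Derivation:
Change: A[4] 1 -> -6, delta = -7
P[k] for k < 4: unchanged (A[4] not included)
P[k] for k >= 4: shift by delta = -7
  P[0] = -10 + 0 = -10
  P[1] = -9 + 0 = -9
  P[2] = 11 + 0 = 11
  P[3] = 5 + 0 = 5
  P[4] = 6 + -7 = -1
  P[5] = 2 + -7 = -5
  P[6] = 4 + -7 = -3
  P[7] = 5 + -7 = -2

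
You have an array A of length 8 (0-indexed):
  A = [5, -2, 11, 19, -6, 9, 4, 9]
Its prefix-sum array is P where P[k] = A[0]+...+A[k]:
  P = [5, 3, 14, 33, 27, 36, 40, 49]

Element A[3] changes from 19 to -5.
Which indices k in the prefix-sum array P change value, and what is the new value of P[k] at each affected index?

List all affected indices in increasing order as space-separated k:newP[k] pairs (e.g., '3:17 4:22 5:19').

Answer: 3:9 4:3 5:12 6:16 7:25

Derivation:
P[k] = A[0] + ... + A[k]
P[k] includes A[3] iff k >= 3
Affected indices: 3, 4, ..., 7; delta = -24
  P[3]: 33 + -24 = 9
  P[4]: 27 + -24 = 3
  P[5]: 36 + -24 = 12
  P[6]: 40 + -24 = 16
  P[7]: 49 + -24 = 25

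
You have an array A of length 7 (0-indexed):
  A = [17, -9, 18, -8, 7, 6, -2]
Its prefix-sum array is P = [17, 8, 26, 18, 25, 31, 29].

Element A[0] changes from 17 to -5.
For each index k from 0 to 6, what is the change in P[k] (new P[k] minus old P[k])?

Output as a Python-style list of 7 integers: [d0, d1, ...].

Answer: [-22, -22, -22, -22, -22, -22, -22]

Derivation:
Element change: A[0] 17 -> -5, delta = -22
For k < 0: P[k] unchanged, delta_P[k] = 0
For k >= 0: P[k] shifts by exactly -22
Delta array: [-22, -22, -22, -22, -22, -22, -22]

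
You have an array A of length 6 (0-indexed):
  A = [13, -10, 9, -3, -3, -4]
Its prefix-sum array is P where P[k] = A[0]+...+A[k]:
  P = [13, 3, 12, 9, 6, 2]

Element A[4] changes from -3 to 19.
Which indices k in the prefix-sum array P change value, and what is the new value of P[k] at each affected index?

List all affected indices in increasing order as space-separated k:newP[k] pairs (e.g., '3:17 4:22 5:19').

P[k] = A[0] + ... + A[k]
P[k] includes A[4] iff k >= 4
Affected indices: 4, 5, ..., 5; delta = 22
  P[4]: 6 + 22 = 28
  P[5]: 2 + 22 = 24

Answer: 4:28 5:24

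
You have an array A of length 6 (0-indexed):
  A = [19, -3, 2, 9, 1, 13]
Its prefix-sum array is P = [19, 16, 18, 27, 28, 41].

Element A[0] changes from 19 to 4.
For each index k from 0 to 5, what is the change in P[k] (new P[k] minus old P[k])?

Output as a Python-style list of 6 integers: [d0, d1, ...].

Element change: A[0] 19 -> 4, delta = -15
For k < 0: P[k] unchanged, delta_P[k] = 0
For k >= 0: P[k] shifts by exactly -15
Delta array: [-15, -15, -15, -15, -15, -15]

Answer: [-15, -15, -15, -15, -15, -15]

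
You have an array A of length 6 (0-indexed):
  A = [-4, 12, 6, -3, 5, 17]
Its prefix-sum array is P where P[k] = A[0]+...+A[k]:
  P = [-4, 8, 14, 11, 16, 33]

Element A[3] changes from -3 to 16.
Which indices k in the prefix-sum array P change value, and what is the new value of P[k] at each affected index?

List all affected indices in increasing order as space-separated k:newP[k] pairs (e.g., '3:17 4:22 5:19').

P[k] = A[0] + ... + A[k]
P[k] includes A[3] iff k >= 3
Affected indices: 3, 4, ..., 5; delta = 19
  P[3]: 11 + 19 = 30
  P[4]: 16 + 19 = 35
  P[5]: 33 + 19 = 52

Answer: 3:30 4:35 5:52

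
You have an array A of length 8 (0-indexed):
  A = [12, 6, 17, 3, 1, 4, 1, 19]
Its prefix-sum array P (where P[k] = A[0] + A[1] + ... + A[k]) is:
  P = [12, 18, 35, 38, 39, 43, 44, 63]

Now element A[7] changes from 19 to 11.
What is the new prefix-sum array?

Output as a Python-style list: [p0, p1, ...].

Answer: [12, 18, 35, 38, 39, 43, 44, 55]

Derivation:
Change: A[7] 19 -> 11, delta = -8
P[k] for k < 7: unchanged (A[7] not included)
P[k] for k >= 7: shift by delta = -8
  P[0] = 12 + 0 = 12
  P[1] = 18 + 0 = 18
  P[2] = 35 + 0 = 35
  P[3] = 38 + 0 = 38
  P[4] = 39 + 0 = 39
  P[5] = 43 + 0 = 43
  P[6] = 44 + 0 = 44
  P[7] = 63 + -8 = 55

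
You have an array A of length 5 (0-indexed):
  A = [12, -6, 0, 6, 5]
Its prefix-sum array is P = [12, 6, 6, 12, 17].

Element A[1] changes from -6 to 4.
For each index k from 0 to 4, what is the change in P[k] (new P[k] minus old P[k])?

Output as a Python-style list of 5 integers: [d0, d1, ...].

Answer: [0, 10, 10, 10, 10]

Derivation:
Element change: A[1] -6 -> 4, delta = 10
For k < 1: P[k] unchanged, delta_P[k] = 0
For k >= 1: P[k] shifts by exactly 10
Delta array: [0, 10, 10, 10, 10]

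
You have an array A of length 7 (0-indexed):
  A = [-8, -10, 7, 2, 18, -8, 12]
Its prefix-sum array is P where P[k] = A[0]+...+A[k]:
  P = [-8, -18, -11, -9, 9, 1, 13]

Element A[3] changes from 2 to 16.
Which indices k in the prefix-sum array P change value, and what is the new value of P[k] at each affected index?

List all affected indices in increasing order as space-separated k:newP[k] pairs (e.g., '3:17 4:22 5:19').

Answer: 3:5 4:23 5:15 6:27

Derivation:
P[k] = A[0] + ... + A[k]
P[k] includes A[3] iff k >= 3
Affected indices: 3, 4, ..., 6; delta = 14
  P[3]: -9 + 14 = 5
  P[4]: 9 + 14 = 23
  P[5]: 1 + 14 = 15
  P[6]: 13 + 14 = 27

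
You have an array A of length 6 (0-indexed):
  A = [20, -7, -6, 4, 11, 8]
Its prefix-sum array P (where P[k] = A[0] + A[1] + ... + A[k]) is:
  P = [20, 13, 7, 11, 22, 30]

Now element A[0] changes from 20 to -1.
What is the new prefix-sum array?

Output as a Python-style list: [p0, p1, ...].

Answer: [-1, -8, -14, -10, 1, 9]

Derivation:
Change: A[0] 20 -> -1, delta = -21
P[k] for k < 0: unchanged (A[0] not included)
P[k] for k >= 0: shift by delta = -21
  P[0] = 20 + -21 = -1
  P[1] = 13 + -21 = -8
  P[2] = 7 + -21 = -14
  P[3] = 11 + -21 = -10
  P[4] = 22 + -21 = 1
  P[5] = 30 + -21 = 9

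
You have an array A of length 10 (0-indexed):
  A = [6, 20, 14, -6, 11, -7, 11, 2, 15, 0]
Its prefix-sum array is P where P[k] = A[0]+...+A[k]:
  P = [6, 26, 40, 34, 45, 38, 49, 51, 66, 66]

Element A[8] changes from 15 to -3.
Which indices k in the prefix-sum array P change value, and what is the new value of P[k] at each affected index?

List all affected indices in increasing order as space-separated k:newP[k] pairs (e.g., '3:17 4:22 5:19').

Answer: 8:48 9:48

Derivation:
P[k] = A[0] + ... + A[k]
P[k] includes A[8] iff k >= 8
Affected indices: 8, 9, ..., 9; delta = -18
  P[8]: 66 + -18 = 48
  P[9]: 66 + -18 = 48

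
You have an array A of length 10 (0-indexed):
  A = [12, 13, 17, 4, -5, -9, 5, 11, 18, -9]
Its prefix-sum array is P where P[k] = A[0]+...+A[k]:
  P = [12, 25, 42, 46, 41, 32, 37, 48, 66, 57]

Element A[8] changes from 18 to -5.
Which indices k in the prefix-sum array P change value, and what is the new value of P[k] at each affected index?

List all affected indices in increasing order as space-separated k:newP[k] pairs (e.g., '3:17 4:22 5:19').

Answer: 8:43 9:34

Derivation:
P[k] = A[0] + ... + A[k]
P[k] includes A[8] iff k >= 8
Affected indices: 8, 9, ..., 9; delta = -23
  P[8]: 66 + -23 = 43
  P[9]: 57 + -23 = 34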